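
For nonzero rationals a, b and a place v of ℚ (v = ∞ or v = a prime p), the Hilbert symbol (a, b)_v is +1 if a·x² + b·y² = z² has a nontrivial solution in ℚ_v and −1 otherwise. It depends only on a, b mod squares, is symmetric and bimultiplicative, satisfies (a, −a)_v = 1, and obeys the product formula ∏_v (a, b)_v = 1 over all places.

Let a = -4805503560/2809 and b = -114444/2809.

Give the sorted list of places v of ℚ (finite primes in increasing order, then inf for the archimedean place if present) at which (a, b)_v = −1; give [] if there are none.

[2, 11, 13, 17, 19, inf]

Mod squares: a ≡ -461890, b ≡ -11. Check v ∈ {∞, 2, 3, 5, 11, 13, 17, 19, 53}.
v=5: a=5^1·(≡2), b=5^0·(≡4) mod 5; (2|5)=-1, (4|5)=+1; (−1)^{1·0·2}·(-1)^0·(+1)^1 = +1.
v=11: a=11^1·(≡7), b=11^1·(≡6) mod 11; (7|11)=-1, (6|11)=-1; (−1)^{1·1·5}·(-1)^1·(-1)^1 = -1.
v=53: a=53^-2·(≡27), b=53^-2·(≡36) mod 53; (27|53)=-1, (36|53)=+1; (−1)^{-2·-2·26}·(-1)^-2·(+1)^-2 = +1.
v=∞: -461890 < 0 and -11 < 0  ⇒  (a,b)_∞ = -1.
v=13: a=13^1·(≡9), b=13^0·(≡8) mod 13; (9|13)=+1, (8|13)=-1; (−1)^{1·0·6}·(+1)^0·(-1)^1 = -1.
v=17: a=17^3·(≡15), b=17^2·(≡3) mod 17; (15|17)=+1, (3|17)=-1; (−1)^{3·2·8}·(+1)^2·(-1)^3 = -1.
v=3: a=3^2·(≡2), b=3^2·(≡1) mod 3; (2|3)=-1, (1|3)=+1; (−1)^{2·2·1}·(-1)^2·(+1)^2 = +1.
v=19: a=19^1·(≡14), b=19^0·(≡15) mod 19; (14|19)=-1, (15|19)=-1; (−1)^{1·0·9}·(-1)^0·(-1)^1 = -1.
v=2: v_2(a)=3, v_2(b)=2; units ≡ 7, 5 (mod 8); ε·ε+αω+βω = 1·0+3·1+2·0 ≡ 1  ⇒  (a,b)_2 = -1.
Ram(-461890, -11) = {2, 11, 13, 17, 19, ∞}; no ℚ_2-point on the conic.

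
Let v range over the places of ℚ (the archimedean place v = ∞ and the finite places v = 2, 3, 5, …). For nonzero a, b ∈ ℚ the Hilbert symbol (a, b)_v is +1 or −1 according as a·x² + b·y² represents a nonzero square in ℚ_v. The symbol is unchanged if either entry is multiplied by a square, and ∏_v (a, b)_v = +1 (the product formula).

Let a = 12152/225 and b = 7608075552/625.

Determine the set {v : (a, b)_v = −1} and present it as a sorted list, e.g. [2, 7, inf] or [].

[3, 11, 17, 31]

(a, b) ≡ (62, 1122) mod (ℚ^×)²; places V = {2, 3, 5, 7, 11, 17, 31, ∞}.
(a,b)_5: α=-2, u≡3; β=-4, v≡2 (mod 5); (3|5)=-1, (2|5)=-1; sign (−1)^0·-1^-4·-1^-2 = +1.
(a,b)_17: α=0, u≡12; β=1, v≡13 (mod 17); (12|17)=-1, (13|17)=+1; sign (−1)^0·-1^1·+1^0 = -1.
(a,b)_3: α=-2, u≡2; β=3, v≡2 (mod 3); (2|3)=-1, (2|3)=-1; sign (−1)^0·-1^3·-1^-2 = -1.
(a,b)_11: α=0, u≡6; β=1, v≡3 (mod 11); (6|11)=-1, (3|11)=+1; sign (−1)^0·-1^1·+1^0 = -1.
(a,b)_2: α=3, β=5; u≡7, v≡1 (mod 8); ε(u)ε(v)=1·0, αω(v)=3·0, βω(u)=5·0; sum ≡ 0  ⇒  +1.
(a,b)_∞: sgn(62)=+, sgn(1122)=+, so +1.
(a,b)_31: α=1, u≡18; β=2, v≡29 (mod 31); (18|31)=+1, (29|31)=-1; sign (−1)^0·+1^2·-1^1 = -1.
(a,b)_7: α=2, u≡3; β=2, v≡1 (mod 7); (3|7)=-1, (1|7)=+1; sign (−1)^0·-1^2·+1^2 = +1.
(62, 1122 / ℚ) ramifies at {3, 11, 17, 31}: a division algebra.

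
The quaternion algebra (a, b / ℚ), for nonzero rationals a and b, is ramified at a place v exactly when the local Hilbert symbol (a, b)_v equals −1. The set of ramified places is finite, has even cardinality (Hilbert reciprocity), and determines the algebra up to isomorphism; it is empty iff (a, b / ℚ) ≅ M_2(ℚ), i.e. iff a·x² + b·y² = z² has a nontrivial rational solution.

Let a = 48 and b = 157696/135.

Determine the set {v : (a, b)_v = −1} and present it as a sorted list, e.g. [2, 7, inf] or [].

(a, b) ≡ (3, 2310) mod (ℚ^×)²; places V = {2, 3, 5, 7, 11, ∞}.
(a,b)_11: α=0, u≡4; β=1, v≡1 (mod 11); (4|11)=+1, (1|11)=+1; sign (−1)^0·+1^1·+1^0 = +1.
(a,b)_2: α=4, β=11; u≡3, v≡3 (mod 8); ε(u)ε(v)=1·1, αω(v)=4·1, βω(u)=11·1; sum ≡ 0  ⇒  +1.
(a,b)_3: α=1, u≡1; β=-3, v≡2 (mod 3); (1|3)=+1, (2|3)=-1; sign (−1)^1·+1^-3·-1^1 = +1.
(a,b)_7: α=0, u≡6; β=1, v≡1 (mod 7); (6|7)=-1, (1|7)=+1; sign (−1)^0·-1^1·+1^0 = -1.
(a,b)_∞: sgn(3)=+, sgn(2310)=+, so +1.
(a,b)_5: α=0, u≡3; β=-1, v≡3 (mod 5); (3|5)=-1, (3|5)=-1; sign (−1)^0·-1^-1·-1^0 = -1.
(3, 2310 / ℚ) ramifies at {5, 7}: a division algebra.

[5, 7]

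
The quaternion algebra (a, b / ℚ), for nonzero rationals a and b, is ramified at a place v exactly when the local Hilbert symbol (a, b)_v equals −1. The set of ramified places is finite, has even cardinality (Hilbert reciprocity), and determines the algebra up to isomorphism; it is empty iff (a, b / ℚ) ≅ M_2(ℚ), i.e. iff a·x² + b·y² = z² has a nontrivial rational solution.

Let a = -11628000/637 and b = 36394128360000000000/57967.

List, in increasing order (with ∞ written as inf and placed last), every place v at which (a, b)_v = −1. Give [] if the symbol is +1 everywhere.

[5, 7, 17, 19]

Mod squares: a ≡ -41990, b ≡ 6783. Check v ∈ {∞, 2, 3, 5, 7, 13, 17, 19}.
v=∞: -41990 < 0 and 6783 > 0  ⇒  (a,b)_∞ = +1.
v=17: a=17^1·(≡10), b=17^3·(≡2) mod 17; (10|17)=-1, (2|17)=+1; (−1)^{1·3·8}·(-1)^3·(+1)^1 = -1.
v=7: a=7^-2·(≡6), b=7^-3·(≡5) mod 7; (6|7)=-1, (5|7)=-1; (−1)^{-2·-3·3}·(-1)^-3·(-1)^-2 = -1.
v=13: a=13^-1·(≡11), b=13^-2·(≡12) mod 13; (11|13)=-1, (12|13)=+1; (−1)^{-1·-2·6}·(-1)^-2·(+1)^-1 = +1.
v=5: a=5^3·(≡3), b=5^10·(≡2) mod 5; (3|5)=-1, (2|5)=-1; (−1)^{3·10·2}·(-1)^10·(-1)^3 = -1.
v=2: v_2(a)=5, v_2(b)=12; units ≡ 5, 7 (mod 8); ε·ε+αω+βω = 0·1+5·0+12·1 ≡ 0  ⇒  (a,b)_2 = +1.
v=19: a=19^1·(≡18), b=19^3·(≡12) mod 19; (18|19)=-1, (12|19)=-1; (−1)^{1·3·9}·(-1)^3·(-1)^1 = -1.
v=3: a=3^2·(≡1), b=3^3·(≡2) mod 3; (1|3)=+1, (2|3)=-1; (−1)^{2·3·1}·(+1)^3·(-1)^2 = +1.
Ram(-41990, 6783) = {5, 7, 17, 19}; no ℚ_5-point on the conic.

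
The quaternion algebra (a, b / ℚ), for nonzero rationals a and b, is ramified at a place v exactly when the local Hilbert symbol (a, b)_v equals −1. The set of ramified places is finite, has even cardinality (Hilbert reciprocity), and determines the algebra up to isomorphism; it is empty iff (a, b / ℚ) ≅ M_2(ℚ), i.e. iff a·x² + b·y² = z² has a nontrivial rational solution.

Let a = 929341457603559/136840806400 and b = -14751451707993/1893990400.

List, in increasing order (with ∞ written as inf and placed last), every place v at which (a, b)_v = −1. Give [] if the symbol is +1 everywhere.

Mod squares: a ≡ 1272271, b ≡ -181753. Check v ∈ {∞, 2, 3, 5, 7, 11, 13, 17, 31, 41}.
v=31: a=31^1·(≡2), b=31^1·(≡26) mod 31; (2|31)=+1, (26|31)=-1; (−1)^{1·1·15}·(+1)^1·(-1)^1 = +1.
v=41: a=41^1·(≡14), b=41^1·(≡9) mod 41; (14|41)=-1, (9|41)=+1; (−1)^{1·1·20}·(-1)^1·(+1)^1 = -1.
v=5: a=5^-2·(≡4), b=5^-2·(≡2) mod 5; (4|5)=+1, (2|5)=-1; (−1)^{-2·-2·2}·(+1)^-2·(-1)^-2 = +1.
v=17: a=17^-4·(≡9), b=17^-2·(≡3) mod 17; (9|17)=+1, (3|17)=-1; (−1)^{-4·-2·8}·(+1)^-2·(-1)^-4 = +1.
v=7: a=7^3·(≡6), b=7^2·(≡2) mod 7; (6|7)=-1, (2|7)=+1; (−1)^{3·2·3}·(-1)^2·(+1)^3 = +1.
v=13: a=13^3·(≡10), b=13^3·(≡7) mod 13; (10|13)=+1, (7|13)=-1; (−1)^{3·3·6}·(+1)^3·(-1)^3 = -1.
v=11: a=11^3·(≡2), b=11^3·(≡6) mod 11; (2|11)=-1, (6|11)=-1; (−1)^{3·3·5}·(-1)^3·(-1)^3 = -1.
v=2: v_2(a)=-16, v_2(b)=-18; units ≡ 7, 7 (mod 8); ε·ε+αω+βω = 1·1+-16·0+-18·0 ≡ 1  ⇒  (a,b)_2 = -1.
v=3: a=3^6·(≡1), b=3^4·(≡2) mod 3; (1|3)=+1, (2|3)=-1; (−1)^{6·4·1}·(+1)^4·(-1)^6 = +1.
v=∞: 1272271 > 0 and -181753 < 0  ⇒  (a,b)_∞ = +1.
(1272271, -181753 / ℚ) ramifies at {2, 11, 13, 41}: a division algebra.

[2, 11, 13, 41]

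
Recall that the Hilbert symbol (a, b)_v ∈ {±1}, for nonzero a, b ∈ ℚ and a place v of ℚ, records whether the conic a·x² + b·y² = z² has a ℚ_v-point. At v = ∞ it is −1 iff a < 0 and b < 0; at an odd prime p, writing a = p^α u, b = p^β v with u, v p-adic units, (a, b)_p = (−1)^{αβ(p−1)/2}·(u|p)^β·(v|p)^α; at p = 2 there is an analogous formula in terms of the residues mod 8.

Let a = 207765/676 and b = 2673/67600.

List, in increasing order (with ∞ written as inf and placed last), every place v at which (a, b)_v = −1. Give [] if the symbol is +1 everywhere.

[3, 5, 11, 19]

Mod squares: a ≡ 285, b ≡ 33. Check v ∈ {∞, 2, 3, 5, 11, 13, 19}.
v=3: a=3^7·(≡2), b=3^5·(≡2) mod 3; (2|3)=-1, (2|3)=-1; (−1)^{7·5·1}·(-1)^5·(-1)^7 = -1.
v=11: a=11^0·(≡6), b=11^1·(≡9) mod 11; (6|11)=-1, (9|11)=+1; (−1)^{0·1·5}·(-1)^1·(+1)^0 = -1.
v=5: a=5^1·(≡3), b=5^-2·(≡2) mod 5; (3|5)=-1, (2|5)=-1; (−1)^{1·-2·2}·(-1)^-2·(-1)^1 = -1.
v=19: a=19^1·(≡13), b=19^0·(≡3) mod 19; (13|19)=-1, (3|19)=-1; (−1)^{1·0·9}·(-1)^0·(-1)^1 = -1.
v=2: v_2(a)=-2, v_2(b)=-4; units ≡ 5, 1 (mod 8); ε·ε+αω+βω = 0·0+-2·0+-4·1 ≡ 0  ⇒  (a,b)_2 = +1.
v=13: a=13^-2·(≡3), b=13^-2·(≡6) mod 13; (3|13)=+1, (6|13)=-1; (−1)^{-2·-2·6}·(+1)^-2·(-1)^-2 = +1.
v=∞: 285 > 0 and 33 > 0  ⇒  (a,b)_∞ = +1.
|Ram(285, 33)| = 4, even; anisotropic at {3, 5, 11, 19}.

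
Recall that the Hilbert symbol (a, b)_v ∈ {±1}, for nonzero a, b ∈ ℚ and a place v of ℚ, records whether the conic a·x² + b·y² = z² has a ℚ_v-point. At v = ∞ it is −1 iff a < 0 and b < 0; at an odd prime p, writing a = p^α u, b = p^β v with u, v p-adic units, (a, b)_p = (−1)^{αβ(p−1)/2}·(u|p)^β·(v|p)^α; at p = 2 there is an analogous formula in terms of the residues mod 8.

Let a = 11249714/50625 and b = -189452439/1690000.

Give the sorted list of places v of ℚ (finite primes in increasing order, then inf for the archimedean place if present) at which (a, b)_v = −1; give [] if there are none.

[7, 31]

(a, b) ≡ (434, -6479) mod (ℚ^×)²; places V = {2, 3, 5, 7, 11, 13, 19, 23, 31, ∞}.
(a,b)_23: α=2, u≡7; β=0, v≡17 (mod 23); (7|23)=-1, (17|23)=-1; sign (−1)^0·-1^0·-1^2 = +1.
(a,b)_11: α=0, u≡1; β=1, v≡1 (mod 11); (1|11)=+1, (1|11)=+1; sign (−1)^0·+1^1·+1^0 = +1.
(a,b)_13: α=0, u≡7; β=-2, v≡2 (mod 13); (7|13)=-1, (2|13)=-1; sign (−1)^0·-1^-2·-1^0 = +1.
(a,b)_2: α=1, β=-4; u≡1, v≡1 (mod 8); ε(u)ε(v)=0·0, αω(v)=1·0, βω(u)=-4·0; sum ≡ 0  ⇒  +1.
(a,b)_∞: sgn(434)=+, sgn(-6479)=−, so +1.
(a,b)_31: α=1, u≡4; β=1, v≡16 (mod 31); (4|31)=+1, (16|31)=+1; sign (−1)^1·+1^1·+1^1 = -1.
(a,b)_3: α=-4, u≡2; β=4, v≡1 (mod 3); (2|3)=-1, (1|3)=+1; sign (−1)^0·-1^4·+1^-4 = +1.
(a,b)_5: α=-4, u≡4; β=-4, v≡4 (mod 5); (4|5)=+1, (4|5)=+1; sign (−1)^0·+1^-4·+1^-4 = +1.
(a,b)_19: α=0, u≡11; β=3, v≡17 (mod 19); (11|19)=+1, (17|19)=+1; sign (−1)^0·+1^3·+1^0 = +1.
(a,b)_7: α=3, u≡3; β=0, v≡5 (mod 7); (3|7)=-1, (5|7)=-1; sign (−1)^0·-1^0·-1^3 = -1.
Ram(434, -6479) = {7, 31}; no ℚ_7-point on the conic.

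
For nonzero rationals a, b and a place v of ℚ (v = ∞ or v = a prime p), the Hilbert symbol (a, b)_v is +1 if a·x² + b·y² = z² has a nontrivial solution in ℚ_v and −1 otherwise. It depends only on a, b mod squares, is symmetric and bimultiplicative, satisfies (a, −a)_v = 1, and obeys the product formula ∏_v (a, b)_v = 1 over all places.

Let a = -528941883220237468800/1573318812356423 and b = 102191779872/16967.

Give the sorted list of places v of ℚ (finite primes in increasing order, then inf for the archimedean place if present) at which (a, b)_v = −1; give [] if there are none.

Mod squares: a ≡ -15134, b ≡ 94. Check v ∈ {∞, 2, 3, 5, 7, 11, 13, 19, 23, 31, 47}.
v=31: a=31^-2·(≡25), b=31^0·(≡19) mod 31; (25|31)=+1, (19|31)=+1; (−1)^{-2·0·15}·(+1)^0·(+1)^-2 = +1.
v=11: a=11^-2·(≡2), b=11^0·(≡10) mod 11; (2|11)=-1, (10|11)=-1; (−1)^{-2·0·5}·(-1)^0·(-1)^-2 = +1.
v=∞: -15134 < 0 and 94 > 0  ⇒  (a,b)_∞ = +1.
v=19: a=19^-4·(≡1), b=19^-2·(≡15) mod 19; (1|19)=+1, (15|19)=-1; (−1)^{-4·-2·9}·(+1)^-2·(-1)^-4 = +1.
v=2: v_2(a)=7, v_2(b)=5; units ≡ 1, 7 (mod 8); ε·ε+αω+βω = 0·1+7·0+5·0 ≡ 0  ⇒  (a,b)_2 = +1.
v=23: a=23^3·(≡12), b=23^2·(≡9) mod 23; (12|23)=+1, (9|23)=+1; (−1)^{3·2·11}·(+1)^2·(+1)^3 = +1.
v=47: a=47^-3·(≡27), b=47^-1·(≡7) mod 47; (27|47)=+1, (7|47)=+1; (−1)^{-3·-1·23}·(+1)^-1·(+1)^-3 = -1.
v=3: a=3^14·(≡1), b=3^6·(≡1) mod 3; (1|3)=+1, (1|3)=+1; (−1)^{14·6·1}·(+1)^6·(+1)^14 = +1.
v=7: a=7^5·(≡2), b=7^2·(≡5) mod 7; (2|7)=+1, (5|7)=-1; (−1)^{5·2·3}·(+1)^2·(-1)^5 = -1.
v=13: a=13^2·(≡8), b=13^2·(≡10) mod 13; (8|13)=-1, (10|13)=+1; (−1)^{2·2·6}·(-1)^2·(+1)^2 = +1.
v=5: a=5^2·(≡1), b=5^0·(≡1) mod 5; (1|5)=+1, (1|5)=+1; (−1)^{2·0·2}·(+1)^0·(+1)^2 = +1.
|Ram(-15134, 94)| = 2, even; anisotropic at {7, 47}.

[7, 47]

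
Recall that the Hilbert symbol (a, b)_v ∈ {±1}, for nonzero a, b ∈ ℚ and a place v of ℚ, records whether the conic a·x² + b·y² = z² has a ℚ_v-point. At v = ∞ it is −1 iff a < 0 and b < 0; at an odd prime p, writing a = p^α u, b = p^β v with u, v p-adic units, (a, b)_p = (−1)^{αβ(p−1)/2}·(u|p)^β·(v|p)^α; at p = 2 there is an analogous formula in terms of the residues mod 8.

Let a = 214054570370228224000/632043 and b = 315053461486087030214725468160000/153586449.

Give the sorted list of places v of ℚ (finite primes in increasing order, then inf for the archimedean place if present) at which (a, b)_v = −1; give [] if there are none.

[3, 23]

(a, b) ≡ (247845, 5681) mod (ℚ^×)²; places V = {2, 3, 5, 7, 13, 17, 19, 23, 31, 41, ∞}.
(a,b)_31: α=1, u≡4; β=2, v≡1 (mod 31); (4|31)=+1, (1|31)=+1; sign (−1)^0·+1^2·+1^1 = +1.
(a,b)_2: α=16, β=22; u≡5, v≡1 (mod 8); ε(u)ε(v)=0·0, αω(v)=16·0, βω(u)=22·1; sum ≡ 0  ⇒  +1.
(a,b)_5: α=3, u≡4; β=4, v≡4 (mod 5); (4|5)=+1, (4|5)=+1; sign (−1)^0·+1^4·+1^3 = +1.
(a,b)_41: α=1, u≡1; β=2, v≡23 (mod 41); (1|41)=+1, (23|41)=+1; sign (−1)^0·+1^2·+1^1 = +1.
(a,b)_13: α=3, u≡2; β=5, v≡11 (mod 13); (2|13)=-1, (11|13)=-1; sign (−1)^0·-1^5·-1^3 = +1.
(a,b)_∞: sgn(247845)=+, sgn(5681)=+, so +1.
(a,b)_3: α=-7, u≡1; β=-12, v≡2 (mod 3); (1|3)=+1, (2|3)=-1; sign (−1)^0·+1^-12·-1^-7 = -1.
(a,b)_23: α=2, u≡19; β=3, v≡10 (mod 23); (19|23)=-1, (10|23)=-1; sign (−1)^0·-1^3·-1^2 = -1.
(a,b)_19: α=2, u≡11; β=3, v≡8 (mod 19); (11|19)=+1, (8|19)=-1; sign (−1)^0·+1^3·-1^2 = +1.
(a,b)_17: α=-2, u≡16; β=-2, v≡7 (mod 17); (16|17)=+1, (7|17)=-1; sign (−1)^0·+1^-2·-1^-2 = +1.
(a,b)_7: α=2, u≡5; β=4, v≡4 (mod 7); (5|7)=-1, (4|7)=+1; sign (−1)^0·-1^4·+1^2 = +1.
|Ram(247845, 5681)| = 2, even; anisotropic at {3, 23}.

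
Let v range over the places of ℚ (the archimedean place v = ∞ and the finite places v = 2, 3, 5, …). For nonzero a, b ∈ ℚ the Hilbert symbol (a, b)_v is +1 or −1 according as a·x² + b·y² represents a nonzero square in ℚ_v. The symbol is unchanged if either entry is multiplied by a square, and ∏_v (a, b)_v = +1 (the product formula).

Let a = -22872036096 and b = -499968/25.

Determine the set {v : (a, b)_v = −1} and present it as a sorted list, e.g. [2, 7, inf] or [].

(a, b) ≡ (-1103011, -217) mod (ℚ^×)²; places V = {2, 3, 5, 7, 13, 17, 23, 31, ∞}.
(a,b)_5: α=0, u≡4; β=-2, v≡2 (mod 5); (4|5)=+1, (2|5)=-1; sign (−1)^0·+1^-2·-1^0 = +1.
(a,b)_31: α=1, u≡10; β=1, v≡22 (mod 31); (10|31)=+1, (22|31)=-1; sign (−1)^1·+1^1·-1^1 = +1.
(a,b)_7: α=1, u≡1; β=1, v≡1 (mod 7); (1|7)=+1, (1|7)=+1; sign (−1)^1·+1^1·+1^1 = -1.
(a,b)_3: α=4, u≡2; β=2, v≡2 (mod 3); (2|3)=-1, (2|3)=-1; sign (−1)^0·-1^2·-1^4 = +1.
(a,b)_17: α=1, u≡10; β=0, v≡13 (mod 17); (10|17)=-1, (13|17)=+1; sign (−1)^0·-1^0·+1^1 = +1.
(a,b)_∞: sgn(-1103011)=−, sgn(-217)=−, so -1.
(a,b)_23: α=1, u≡20; β=0, v≡3 (mod 23); (20|23)=-1, (3|23)=+1; sign (−1)^0·-1^0·+1^1 = +1.
(a,b)_13: α=1, u≡4; β=0, v≡1 (mod 13); (4|13)=+1, (1|13)=+1; sign (−1)^0·+1^0·+1^1 = +1.
(a,b)_2: α=8, β=8; u≡5, v≡7 (mod 8); ε(u)ε(v)=0·1, αω(v)=8·0, βω(u)=8·1; sum ≡ 0  ⇒  +1.
Ram(-1103011, -217) = {7, ∞}; no ℚ_7-point on the conic.

[7, inf]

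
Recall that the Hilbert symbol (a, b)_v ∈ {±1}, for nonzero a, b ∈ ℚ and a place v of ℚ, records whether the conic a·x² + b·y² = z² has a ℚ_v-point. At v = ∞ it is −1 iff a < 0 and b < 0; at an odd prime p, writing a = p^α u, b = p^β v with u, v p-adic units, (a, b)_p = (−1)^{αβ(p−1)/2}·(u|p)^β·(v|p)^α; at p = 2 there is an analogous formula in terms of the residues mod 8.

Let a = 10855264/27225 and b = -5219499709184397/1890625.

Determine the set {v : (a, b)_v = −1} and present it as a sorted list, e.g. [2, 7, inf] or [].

[23, 41]

Mod squares: a ≡ 13846, b ≡ -3813. Check v ∈ {∞, 2, 3, 5, 7, 11, 13, 23, 31, 41, 43}.
v=13: a=13^0·(≡10), b=13^4·(≡10) mod 13; (10|13)=+1, (10|13)=+1; (−1)^{0·4·6}·(+1)^4·(+1)^0 = +1.
v=31: a=31^0·(≡8), b=31^1·(≡18) mod 31; (8|31)=+1, (18|31)=+1; (−1)^{0·1·15}·(+1)^1·(+1)^0 = +1.
v=∞: 13846 > 0 and -3813 < 0  ⇒  (a,b)_∞ = +1.
v=5: a=5^-2·(≡1), b=5^-6·(≡3) mod 5; (1|5)=+1, (3|5)=-1; (−1)^{-2·-6·2}·(+1)^-6·(-1)^-2 = +1.
v=2: v_2(a)=5, v_2(b)=0; units ≡ 3, 3 (mod 8); ε·ε+αω+βω = 1·1+5·1+0·1 ≡ 0  ⇒  (a,b)_2 = +1.
v=11: a=11^-2·(≡7), b=11^-2·(≡9) mod 11; (7|11)=-1, (9|11)=+1; (−1)^{-2·-2·5}·(-1)^-2·(+1)^-2 = +1.
v=41: a=41^0·(≡22), b=41^1·(≡28) mod 41; (22|41)=-1, (28|41)=-1; (−1)^{0·1·20}·(-1)^1·(-1)^0 = -1.
v=43: a=43^1·(≡35), b=43^2·(≡24) mod 43; (35|43)=+1, (24|43)=+1; (−1)^{1·2·21}·(+1)^2·(+1)^1 = +1.
v=7: a=7^3·(≡4), b=7^2·(≡4) mod 7; (4|7)=+1, (4|7)=+1; (−1)^{3·2·3}·(+1)^2·(+1)^3 = +1.
v=3: a=3^-2·(≡1), b=3^1·(≡1) mod 3; (1|3)=+1, (1|3)=+1; (−1)^{-2·1·1}·(+1)^1·(+1)^-2 = +1.
v=23: a=23^1·(≡12), b=23^2·(≡19) mod 23; (12|23)=+1, (19|23)=-1; (−1)^{1·2·11}·(+1)^2·(-1)^1 = -1.
|Ram(13846, -3813)| = 2, even; anisotropic at {23, 41}.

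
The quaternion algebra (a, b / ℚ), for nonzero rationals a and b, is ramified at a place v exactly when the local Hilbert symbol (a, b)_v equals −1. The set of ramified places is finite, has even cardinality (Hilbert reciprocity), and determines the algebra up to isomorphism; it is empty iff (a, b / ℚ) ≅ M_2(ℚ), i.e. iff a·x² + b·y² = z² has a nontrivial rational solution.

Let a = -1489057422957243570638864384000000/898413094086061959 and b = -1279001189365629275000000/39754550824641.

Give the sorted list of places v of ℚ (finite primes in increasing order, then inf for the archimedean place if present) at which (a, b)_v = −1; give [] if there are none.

Mod squares: a ≡ -2473004261, b ≡ -16211. Check v ∈ {∞, 2, 3, 5, 7, 13, 19, 29, 31, 37, 43}.
v=13: a=13^1·(≡3), b=13^1·(≡9) mod 13; (3|13)=+1, (9|13)=+1; (−1)^{1·1·6}·(+1)^1·(+1)^1 = +1.
v=3: a=3^-22·(≡1), b=3^-16·(≡1) mod 3; (1|3)=+1, (1|3)=+1; (−1)^{-22·-16·1}·(+1)^-16·(+1)^-22 = +1.
v=19: a=19^9·(≡18), b=19^6·(≡12) mod 19; (18|19)=-1, (12|19)=-1; (−1)^{9·6·9}·(-1)^6·(-1)^9 = -1.
v=7: a=7^3·(≡4), b=7^2·(≡1) mod 7; (4|7)=+1, (1|7)=+1; (−1)^{3·2·3}·(+1)^2·(+1)^3 = +1.
v=37: a=37^3·(≡24), b=37^2·(≡18) mod 37; (24|37)=-1, (18|37)=-1; (−1)^{3·2·18}·(-1)^2·(-1)^3 = -1.
v=2: v_2(a)=20, v_2(b)=6; units ≡ 3, 5 (mod 8); ε·ε+αω+βω = 1·0+20·1+6·1 ≡ 0  ⇒  (a,b)_2 = +1.
v=29: a=29^1·(≡7), b=29^1·(≡8) mod 29; (7|29)=+1, (8|29)=-1; (−1)^{1·1·14}·(+1)^1·(-1)^1 = -1.
v=31: a=31^-5·(≡22), b=31^-4·(≡14) mod 31; (22|31)=-1, (14|31)=+1; (−1)^{-5·-4·15}·(-1)^-4·(+1)^-5 = +1.
v=∞: -2473004261 < 0 and -16211 < 0  ⇒  (a,b)_∞ = -1.
v=43: a=43^1·(≡37), b=43^1·(≡24) mod 43; (37|43)=-1, (24|43)=+1; (−1)^{1·1·21}·(-1)^1·(+1)^1 = +1.
v=5: a=5^6·(≡1), b=5^8·(≡1) mod 5; (1|5)=+1, (1|5)=+1; (−1)^{6·8·2}·(+1)^8·(+1)^6 = +1.
(-2473004261, -16211 / ℚ) ramifies at {19, 29, 37, ∞}: a division algebra.

[19, 29, 37, inf]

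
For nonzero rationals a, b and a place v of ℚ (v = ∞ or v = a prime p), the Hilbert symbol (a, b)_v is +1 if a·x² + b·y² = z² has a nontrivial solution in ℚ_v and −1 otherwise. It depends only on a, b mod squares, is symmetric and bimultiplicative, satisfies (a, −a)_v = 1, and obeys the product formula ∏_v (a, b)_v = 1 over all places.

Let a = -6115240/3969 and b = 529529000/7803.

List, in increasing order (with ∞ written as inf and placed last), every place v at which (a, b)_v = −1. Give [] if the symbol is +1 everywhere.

[3, 5]

(a, b) ≡ (-10, 30030) mod (ℚ^×)²; places V = {2, 3, 5, 7, 11, 13, 17, 23, ∞}.
(a,b)_11: α=0, u≡5; β=1, v≡2 (mod 11); (5|11)=+1, (2|11)=-1; sign (−1)^0·+1^1·-1^0 = +1.
(a,b)_17: α=2, u≡7; β=-2, v≡8 (mod 17); (7|17)=-1, (8|17)=+1; sign (−1)^0·-1^-2·+1^2 = +1.
(a,b)_3: α=-4, u≡2; β=-3, v≡2 (mod 3); (2|3)=-1, (2|3)=-1; sign (−1)^0·-1^-3·-1^-4 = -1.
(a,b)_7: α=-2, u≡4; β=1, v≡6 (mod 7); (4|7)=+1, (6|7)=-1; sign (−1)^0·+1^1·-1^-2 = +1.
(a,b)_13: α=0, u≡3; β=1, v≡3 (mod 13); (3|13)=+1, (3|13)=+1; sign (−1)^0·+1^1·+1^0 = +1.
(a,b)_∞: sgn(-10)=−, sgn(30030)=+, so +1.
(a,b)_5: α=1, u≡3; β=3, v≡4 (mod 5); (3|5)=-1, (4|5)=+1; sign (−1)^0·-1^3·+1^1 = -1.
(a,b)_23: α=2, u≡6; β=2, v≡22 (mod 23); (6|23)=+1, (22|23)=-1; sign (−1)^0·+1^2·-1^2 = +1.
(a,b)_2: α=3, β=3; u≡3, v≡7 (mod 8); ε(u)ε(v)=1·1, αω(v)=3·0, βω(u)=3·1; sum ≡ 0  ⇒  +1.
(-10, 30030 / ℚ) ramifies at {3, 5}: a division algebra.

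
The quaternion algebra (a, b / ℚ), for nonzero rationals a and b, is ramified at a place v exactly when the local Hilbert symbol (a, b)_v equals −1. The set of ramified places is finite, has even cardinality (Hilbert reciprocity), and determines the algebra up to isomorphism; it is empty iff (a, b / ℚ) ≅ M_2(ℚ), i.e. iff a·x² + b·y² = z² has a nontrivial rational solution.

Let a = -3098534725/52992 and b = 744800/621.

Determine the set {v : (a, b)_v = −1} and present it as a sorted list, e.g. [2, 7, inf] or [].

Mod squares: a ≡ -139403, b ≡ 2622. Check v ∈ {∞, 2, 3, 5, 7, 11, 13, 19, 23, 29}.
v=11: a=11^3·(≡2), b=11^0·(≡9) mod 11; (2|11)=-1, (9|11)=+1; (−1)^{3·0·5}·(-1)^0·(+1)^3 = +1.
v=∞: -139403 < 0 and 2622 > 0  ⇒  (a,b)_∞ = +1.
v=2: v_2(a)=-8, v_2(b)=5; units ≡ 5, 7 (mod 8); ε·ε+αω+βω = 0·1+-8·0+5·1 ≡ 1  ⇒  (a,b)_2 = -1.
v=7: a=7^0·(≡4), b=7^2·(≡2) mod 7; (4|7)=+1, (2|7)=+1; (−1)^{0·2·3}·(+1)^2·(+1)^0 = +1.
v=19: a=19^1·(≡6), b=19^1·(≡9) mod 19; (6|19)=+1, (9|19)=+1; (−1)^{1·1·9}·(+1)^1·(+1)^1 = -1.
v=29: a=29^1·(≡1), b=29^0·(≡26) mod 29; (1|29)=+1, (26|29)=-1; (−1)^{1·0·14}·(+1)^0·(-1)^1 = -1.
v=23: a=23^-1·(≡11), b=23^-1·(≡15) mod 23; (11|23)=-1, (15|23)=-1; (−1)^{-1·-1·11}·(-1)^-1·(-1)^-1 = -1.
v=5: a=5^2·(≡3), b=5^2·(≡2) mod 5; (3|5)=-1, (2|5)=-1; (−1)^{2·2·2}·(-1)^2·(-1)^2 = +1.
v=3: a=3^-2·(≡1), b=3^-3·(≡1) mod 3; (1|3)=+1, (1|3)=+1; (−1)^{-2·-3·1}·(+1)^-3·(+1)^-2 = +1.
v=13: a=13^2·(≡3), b=13^0·(≡3) mod 13; (3|13)=+1, (3|13)=+1; (−1)^{2·0·6}·(+1)^0·(+1)^2 = +1.
Ram(-139403, 2622) = {2, 19, 23, 29}; no ℚ_2-point on the conic.

[2, 19, 23, 29]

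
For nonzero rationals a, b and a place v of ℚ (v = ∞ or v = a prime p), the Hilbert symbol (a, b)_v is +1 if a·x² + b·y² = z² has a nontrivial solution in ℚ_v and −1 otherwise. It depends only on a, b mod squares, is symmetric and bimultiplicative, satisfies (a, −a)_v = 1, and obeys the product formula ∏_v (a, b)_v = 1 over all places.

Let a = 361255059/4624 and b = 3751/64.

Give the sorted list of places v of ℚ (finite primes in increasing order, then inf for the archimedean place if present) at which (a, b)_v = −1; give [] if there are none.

[2, 29]

Mod squares: a ≡ 36859, b ≡ 31. Check v ∈ {∞, 2, 3, 11, 17, 29, 31, 41}.
v=∞: 36859 > 0 and 31 > 0  ⇒  (a,b)_∞ = +1.
v=29: a=29^1·(≡16), b=29^0·(≡21) mod 29; (16|29)=+1, (21|29)=-1; (−1)^{1·0·14}·(+1)^0·(-1)^1 = -1.
v=3: a=3^4·(≡1), b=3^0·(≡1) mod 3; (1|3)=+1, (1|3)=+1; (−1)^{4·0·1}·(+1)^0·(+1)^4 = +1.
v=2: v_2(a)=-4, v_2(b)=-6; units ≡ 3, 7 (mod 8); ε·ε+αω+βω = 1·1+-4·0+-6·1 ≡ 1  ⇒  (a,b)_2 = -1.
v=11: a=11^2·(≡9), b=11^2·(≡1) mod 11; (9|11)=+1, (1|11)=+1; (−1)^{2·2·5}·(+1)^2·(+1)^2 = +1.
v=31: a=31^1·(≡11), b=31^1·(≡14) mod 31; (11|31)=-1, (14|31)=+1; (−1)^{1·1·15}·(-1)^1·(+1)^1 = +1.
v=17: a=17^-2·(≡7), b=17^0·(≡10) mod 17; (7|17)=-1, (10|17)=-1; (−1)^{-2·0·8}·(-1)^0·(-1)^-2 = +1.
v=41: a=41^1·(≡28), b=41^0·(≡8) mod 41; (28|41)=-1, (8|41)=+1; (−1)^{1·0·20}·(-1)^0·(+1)^1 = +1.
Ram(36859, 31) = {2, 29}; no ℚ_2-point on the conic.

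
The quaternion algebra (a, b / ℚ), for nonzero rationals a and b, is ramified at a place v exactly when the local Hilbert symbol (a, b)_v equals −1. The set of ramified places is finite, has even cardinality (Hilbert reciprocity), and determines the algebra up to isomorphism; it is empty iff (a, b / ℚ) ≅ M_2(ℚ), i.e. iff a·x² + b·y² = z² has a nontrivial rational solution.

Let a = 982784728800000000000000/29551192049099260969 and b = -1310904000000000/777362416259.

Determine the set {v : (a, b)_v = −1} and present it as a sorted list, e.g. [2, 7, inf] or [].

(a, b) ≡ (238, -385) mod (ℚ^×)²; places V = {2, 3, 5, 7, 11, 13, 17, ∞}.
(a,b)_3: α=6, u≡1; β=4, v≡2 (mod 3); (1|3)=+1, (2|3)=-1; sign (−1)^0·+1^4·-1^6 = +1.
(a,b)_∞: sgn(238)=+, sgn(-385)=−, so +1.
(a,b)_7: α=3, u≡6; β=1, v≡4 (mod 7); (6|7)=-1, (4|7)=+1; sign (−1)^1·-1^1·+1^3 = +1.
(a,b)_2: α=17, β=12; u≡7, v≡7 (mod 8); ε(u)ε(v)=1·1, αω(v)=17·0, βω(u)=12·0; sum ≡ 1  ⇒  -1.
(a,b)_13: α=-10, u≡12; β=-6, v≡7 (mod 13); (12|13)=+1, (7|13)=-1; sign (−1)^0·+1^-6·-1^-10 = +1.
(a,b)_11: α=-8, u≡6; β=-5, v≡5 (mod 11); (6|11)=-1, (5|11)=+1; sign (−1)^0·-1^-5·+1^-8 = -1.
(a,b)_17: α=3, u≡7; β=2, v≡3 (mod 17); (7|17)=-1, (3|17)=-1; sign (−1)^0·-1^2·-1^3 = -1.
(a,b)_5: α=14, u≡3; β=9, v≡3 (mod 5); (3|5)=-1, (3|5)=-1; sign (−1)^0·-1^9·-1^14 = -1.
(238, -385 / ℚ) ramifies at {2, 5, 11, 17}: a division algebra.

[2, 5, 11, 17]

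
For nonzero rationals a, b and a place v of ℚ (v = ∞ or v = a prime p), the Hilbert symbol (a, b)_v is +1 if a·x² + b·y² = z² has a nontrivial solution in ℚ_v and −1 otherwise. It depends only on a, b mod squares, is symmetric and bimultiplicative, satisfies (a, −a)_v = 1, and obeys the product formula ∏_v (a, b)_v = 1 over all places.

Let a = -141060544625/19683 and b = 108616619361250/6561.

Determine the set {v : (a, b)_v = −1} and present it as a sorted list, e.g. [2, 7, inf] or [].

(a, b) ≡ (-195, 2002) mod (ℚ^×)²; places V = {2, 3, 5, 7, 11, 13, ∞}.
(a,b)_2: α=0, β=1; u≡5, v≡1 (mod 8); ε(u)ε(v)=0·0, αω(v)=0·0, βω(u)=1·1; sum ≡ 1  ⇒  -1.
(a,b)_11: α=6, u≡1; β=7, v≡10 (mod 11); (1|11)=+1, (10|11)=-1; sign (−1)^0·+1^7·-1^6 = +1.
(a,b)_13: α=1, u≡2; β=1, v≡8 (mod 13); (2|13)=-1, (8|13)=-1; sign (−1)^0·-1^1·-1^1 = +1.
(a,b)_7: α=2, u≡1; β=3, v≡6 (mod 7); (1|7)=+1, (6|7)=-1; sign (−1)^0·+1^3·-1^2 = +1.
(a,b)_3: α=-9, u≡1; β=-8, v≡1 (mod 3); (1|3)=+1, (1|3)=+1; sign (−1)^0·+1^-8·+1^-9 = +1.
(a,b)_∞: sgn(-195)=−, sgn(2002)=+, so +1.
(a,b)_5: α=3, u≡1; β=4, v≡3 (mod 5); (1|5)=+1, (3|5)=-1; sign (−1)^0·+1^4·-1^3 = -1.
(-195, 2002 / ℚ) ramifies at {2, 5}: a division algebra.

[2, 5]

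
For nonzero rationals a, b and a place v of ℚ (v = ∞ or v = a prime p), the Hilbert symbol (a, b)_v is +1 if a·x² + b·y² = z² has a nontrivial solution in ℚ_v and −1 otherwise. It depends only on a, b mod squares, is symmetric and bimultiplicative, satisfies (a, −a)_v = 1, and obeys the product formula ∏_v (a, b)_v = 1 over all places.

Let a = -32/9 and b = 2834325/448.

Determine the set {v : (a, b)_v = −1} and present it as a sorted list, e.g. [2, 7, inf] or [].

Mod squares: a ≡ -2, b ≡ 88179. Check v ∈ {∞, 2, 3, 5, 7, 13, 17, 19}.
v=19: a=19^0·(≡7), b=19^1·(≡4) mod 19; (7|19)=+1, (4|19)=+1; (−1)^{0·1·9}·(+1)^1·(+1)^0 = +1.
v=3: a=3^-2·(≡1), b=3^3·(≡2) mod 3; (1|3)=+1, (2|3)=-1; (−1)^{-2·3·1}·(+1)^3·(-1)^-2 = +1.
v=7: a=7^0·(≡5), b=7^-1·(≡4) mod 7; (5|7)=-1, (4|7)=+1; (−1)^{0·-1·3}·(-1)^-1·(+1)^0 = -1.
v=2: v_2(a)=5, v_2(b)=-6; units ≡ 7, 3 (mod 8); ε·ε+αω+βω = 1·1+5·1+-6·0 ≡ 0  ⇒  (a,b)_2 = +1.
v=∞: -2 < 0 and 88179 > 0  ⇒  (a,b)_∞ = +1.
v=17: a=17^0·(≡4), b=17^1·(≡1) mod 17; (4|17)=+1, (1|17)=+1; (−1)^{0·1·8}·(+1)^1·(+1)^0 = +1.
v=5: a=5^0·(≡2), b=5^2·(≡1) mod 5; (2|5)=-1, (1|5)=+1; (−1)^{0·2·2}·(-1)^2·(+1)^0 = +1.
v=13: a=13^0·(≡8), b=13^1·(≡9) mod 13; (8|13)=-1, (9|13)=+1; (−1)^{0·1·6}·(-1)^1·(+1)^0 = -1.
(-2, 88179 / ℚ) ramifies at {7, 13}: a division algebra.

[7, 13]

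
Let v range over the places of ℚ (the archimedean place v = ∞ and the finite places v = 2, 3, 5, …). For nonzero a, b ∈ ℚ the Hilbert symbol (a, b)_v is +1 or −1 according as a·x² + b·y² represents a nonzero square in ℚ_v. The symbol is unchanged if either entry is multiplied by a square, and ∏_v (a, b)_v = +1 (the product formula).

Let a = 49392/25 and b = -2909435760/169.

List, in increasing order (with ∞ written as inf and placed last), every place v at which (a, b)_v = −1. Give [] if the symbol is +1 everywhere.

(a, b) ≡ (7, -935) mod (ℚ^×)²; places V = {2, 3, 5, 7, 11, 13, 17, ∞}.
(a,b)_2: α=4, β=4; u≡7, v≡1 (mod 8); ε(u)ε(v)=1·0, αω(v)=4·0, βω(u)=4·0; sum ≡ 0  ⇒  +1.
(a,b)_7: α=3, u≡1; β=4, v≡3 (mod 7); (1|7)=+1, (3|7)=-1; sign (−1)^0·+1^4·-1^3 = -1.
(a,b)_17: α=0, u≡3; β=1, v≡13 (mod 17); (3|17)=-1, (13|17)=+1; sign (−1)^0·-1^1·+1^0 = -1.
(a,b)_5: α=-2, u≡2; β=1, v≡2 (mod 5); (2|5)=-1, (2|5)=-1; sign (−1)^0·-1^1·-1^-2 = -1.
(a,b)_∞: sgn(7)=+, sgn(-935)=−, so +1.
(a,b)_13: α=0, u≡8; β=-2, v≡3 (mod 13); (8|13)=-1, (3|13)=+1; sign (−1)^0·-1^-2·+1^0 = +1.
(a,b)_3: α=2, u≡1; β=4, v≡1 (mod 3); (1|3)=+1, (1|3)=+1; sign (−1)^0·+1^4·+1^2 = +1.
(a,b)_11: α=0, u≡8; β=1, v≡1 (mod 11); (8|11)=-1, (1|11)=+1; sign (−1)^0·-1^1·+1^0 = -1.
(7, -935 / ℚ) ramifies at {5, 7, 11, 17}: a division algebra.

[5, 7, 11, 17]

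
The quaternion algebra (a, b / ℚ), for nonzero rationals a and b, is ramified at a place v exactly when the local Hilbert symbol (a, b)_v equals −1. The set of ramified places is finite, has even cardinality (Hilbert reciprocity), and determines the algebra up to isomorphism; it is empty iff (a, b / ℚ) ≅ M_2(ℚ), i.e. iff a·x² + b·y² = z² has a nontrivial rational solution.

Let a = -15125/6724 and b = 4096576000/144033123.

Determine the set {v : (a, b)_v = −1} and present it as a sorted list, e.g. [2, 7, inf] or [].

[]

Mod squares: a ≡ -5, b ≡ 30. Check v ∈ {∞, 2, 3, 5, 11, 13, 23, 41}.
v=3: a=3^0·(≡1), b=3^-1·(≡1) mod 3; (1|3)=+1, (1|3)=+1; (−1)^{0·-1·1}·(+1)^-1·(+1)^0 = +1.
v=2: v_2(a)=-2, v_2(b)=9; units ≡ 3, 7 (mod 8); ε·ε+αω+βω = 1·1+-2·0+9·1 ≡ 0  ⇒  (a,b)_2 = +1.
v=∞: -5 < 0 and 30 > 0  ⇒  (a,b)_∞ = +1.
v=11: a=11^2·(≡6), b=11^2·(≡8) mod 11; (6|11)=-1, (8|11)=-1; (−1)^{2·2·5}·(-1)^2·(-1)^2 = +1.
v=23: a=23^0·(≡4), b=23^2·(≡11) mod 23; (4|23)=+1, (11|23)=-1; (−1)^{0·2·11}·(+1)^2·(-1)^0 = +1.
v=13: a=13^0·(≡11), b=13^-4·(≡3) mod 13; (11|13)=-1, (3|13)=+1; (−1)^{0·-4·6}·(-1)^-4·(+1)^0 = +1.
v=5: a=5^3·(≡1), b=5^3·(≡1) mod 5; (1|5)=+1, (1|5)=+1; (−1)^{3·3·2}·(+1)^3·(+1)^3 = +1.
v=41: a=41^-2·(≡1), b=41^-2·(≡7) mod 41; (1|41)=+1, (7|41)=-1; (−1)^{-2·-2·20}·(+1)^-2·(-1)^-2 = +1.
Every local symbol is +1, so the conic -5·x² + 30·y² = z² has ℚ_v-points for all v and hence a ℚ-point; (a, b / ℚ) ≅ M_2(ℚ).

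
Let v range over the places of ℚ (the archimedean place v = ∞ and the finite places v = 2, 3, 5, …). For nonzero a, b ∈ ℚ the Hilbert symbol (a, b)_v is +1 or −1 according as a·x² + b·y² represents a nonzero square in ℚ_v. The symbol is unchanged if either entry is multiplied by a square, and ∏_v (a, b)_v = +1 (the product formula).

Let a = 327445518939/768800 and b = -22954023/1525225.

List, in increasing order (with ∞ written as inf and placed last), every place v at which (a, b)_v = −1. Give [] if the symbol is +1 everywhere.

Mod squares: a ≡ 44022, b ≡ -23. Check v ∈ {∞, 2, 3, 5, 7, 11, 13, 19, 23, 29, 31, 37}.
v=5: a=5^-2·(≡2), b=5^-2·(≡3) mod 5; (2|5)=-1, (3|5)=-1; (−1)^{-2·-2·2}·(-1)^-2·(-1)^-2 = +1.
v=29: a=29^3·(≡14), b=29^0·(≡1) mod 29; (14|29)=-1, (1|29)=+1; (−1)^{3·0·14}·(-1)^0·(+1)^3 = +1.
v=13: a=13^0·(≡1), b=13^-2·(≡4) mod 13; (1|13)=+1, (4|13)=+1; (−1)^{0·-2·6}·(+1)^-2·(+1)^0 = +1.
v=3: a=3^1·(≡1), b=3^6·(≡1) mod 3; (1|3)=+1, (1|3)=+1; (−1)^{1·6·1}·(+1)^6·(+1)^1 = +1.
v=11: a=11^1·(≡5), b=11^0·(≡2) mod 11; (5|11)=+1, (2|11)=-1; (−1)^{1·0·5}·(+1)^0·(-1)^1 = -1.
v=∞: 44022 > 0 and -23 < 0  ⇒  (a,b)_∞ = +1.
v=2: v_2(a)=-5, v_2(b)=0; units ≡ 3, 1 (mod 8); ε·ε+αω+βω = 1·0+-5·0+0·1 ≡ 0  ⇒  (a,b)_2 = +1.
v=31: a=31^-2·(≡8), b=31^0·(≡7) mod 31; (8|31)=+1, (7|31)=+1; (−1)^{-2·0·15}·(+1)^0·(+1)^-2 = +1.
v=7: a=7^2·(≡3), b=7^0·(≡3) mod 7; (3|7)=-1, (3|7)=-1; (−1)^{2·0·3}·(-1)^0·(-1)^2 = +1.
v=37: a=37^0·(≡35), b=37^2·(≡23) mod 37; (35|37)=-1, (23|37)=-1; (−1)^{0·2·18}·(-1)^2·(-1)^0 = +1.
v=19: a=19^2·(≡13), b=19^-2·(≡15) mod 19; (13|19)=-1, (15|19)=-1; (−1)^{2·-2·9}·(-1)^-2·(-1)^2 = +1.
v=23: a=23^1·(≡21), b=23^1·(≡5) mod 23; (21|23)=-1, (5|23)=-1; (−1)^{1·1·11}·(-1)^1·(-1)^1 = -1.
|Ram(44022, -23)| = 2, even; anisotropic at {11, 23}.

[11, 23]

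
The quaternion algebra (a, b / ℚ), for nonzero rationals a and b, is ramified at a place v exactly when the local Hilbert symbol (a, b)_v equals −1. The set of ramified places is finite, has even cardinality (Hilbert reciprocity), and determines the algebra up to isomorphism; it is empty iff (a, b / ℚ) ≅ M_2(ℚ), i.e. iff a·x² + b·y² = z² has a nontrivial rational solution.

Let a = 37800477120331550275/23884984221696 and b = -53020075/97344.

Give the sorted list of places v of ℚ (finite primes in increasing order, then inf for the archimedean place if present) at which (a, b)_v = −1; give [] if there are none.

[2, 37]

(a, b) ≡ (6734, -1147) mod (ℚ^×)²; places V = {2, 3, 5, 7, 13, 31, 37, 43, ∞}.
(a,b)_13: α=-3, u≡6; β=-2, v≡12 (mod 13); (6|13)=-1, (12|13)=+1; sign (−1)^0·-1^-2·+1^-3 = +1.
(a,b)_37: α=1, u≡16; β=1, v≡13 (mod 37); (16|37)=+1, (13|37)=-1; sign (−1)^0·+1^1·-1^1 = -1.
(a,b)_∞: sgn(6734)=+, sgn(-1147)=−, so +1.
(a,b)_31: α=4, u≡9; β=1, v≡25 (mod 31); (9|31)=+1, (25|31)=+1; sign (−1)^0·+1^1·+1^4 = +1.
(a,b)_5: α=2, u≡1; β=2, v≡3 (mod 5); (1|5)=+1, (3|5)=-1; sign (−1)^0·+1^2·-1^2 = +1.
(a,b)_3: α=-4, u≡2; β=-2, v≡2 (mod 3); (2|3)=-1, (2|3)=-1; sign (−1)^0·-1^-2·-1^-4 = +1.
(a,b)_43: α=6, u≡18; β=2, v≡10 (mod 43); (18|43)=-1, (10|43)=+1; sign (−1)^0·-1^2·+1^6 = +1.
(a,b)_7: α=1, u≡6; β=0, v≡2 (mod 7); (6|7)=-1, (2|7)=+1; sign (−1)^0·-1^0·+1^1 = +1.
(a,b)_2: α=-27, β=-6; u≡7, v≡5 (mod 8); ε(u)ε(v)=1·0, αω(v)=-27·1, βω(u)=-6·0; sum ≡ 1  ⇒  -1.
|Ram(6734, -1147)| = 2, even; anisotropic at {2, 37}.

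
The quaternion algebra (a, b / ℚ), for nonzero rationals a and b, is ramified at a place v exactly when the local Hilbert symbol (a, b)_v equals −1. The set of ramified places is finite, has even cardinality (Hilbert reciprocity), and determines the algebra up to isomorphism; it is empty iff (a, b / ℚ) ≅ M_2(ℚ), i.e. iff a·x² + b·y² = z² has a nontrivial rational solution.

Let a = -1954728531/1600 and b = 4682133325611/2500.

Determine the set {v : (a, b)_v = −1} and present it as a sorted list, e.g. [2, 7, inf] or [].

(a, b) ≡ (-19, 3059) mod (ℚ^×)²; places V = {2, 3, 5, 7, 19, 23, ∞}.
(a,b)_5: α=-2, u≡1; β=-4, v≡4 (mod 5); (1|5)=+1, (4|5)=+1; sign (−1)^0·+1^-4·+1^-2 = +1.
(a,b)_23: α=2, u≡12; β=3, v≡4 (mod 23); (12|23)=+1, (4|23)=+1; sign (−1)^0·+1^3·+1^2 = +1.
(a,b)_7: α=4, u≡1; β=3, v≡6 (mod 7); (1|7)=+1, (6|7)=-1; sign (−1)^0·+1^3·-1^4 = +1.
(a,b)_2: α=-6, β=-2; u≡5, v≡3 (mod 8); ε(u)ε(v)=0·1, αω(v)=-6·1, βω(u)=-2·1; sum ≡ 0  ⇒  +1.
(a,b)_3: α=4, u≡2; β=10, v≡2 (mod 3); (2|3)=-1, (2|3)=-1; sign (−1)^0·-1^10·-1^4 = +1.
(a,b)_∞: sgn(-19)=−, sgn(3059)=+, so +1.
(a,b)_19: α=1, u≡12; β=1, v≡5 (mod 19); (12|19)=-1, (5|19)=+1; sign (−1)^1·-1^1·+1^1 = +1.
Every local symbol is +1, so the conic -19·x² + 3059·y² = z² has ℚ_v-points for all v and hence a ℚ-point; (a, b / ℚ) ≅ M_2(ℚ).

[]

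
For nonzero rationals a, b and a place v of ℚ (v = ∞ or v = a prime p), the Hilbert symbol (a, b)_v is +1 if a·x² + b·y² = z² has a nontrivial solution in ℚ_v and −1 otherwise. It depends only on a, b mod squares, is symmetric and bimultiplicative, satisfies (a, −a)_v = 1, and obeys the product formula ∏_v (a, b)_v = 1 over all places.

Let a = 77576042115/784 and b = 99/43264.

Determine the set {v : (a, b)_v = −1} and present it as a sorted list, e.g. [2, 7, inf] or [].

[2, 11, 17, 29]

Mod squares: a ≡ 46835, b ≡ 11. Check v ∈ {∞, 2, 3, 5, 7, 11, 13, 17, 19, 29}.
v=7: a=7^-2·(≡6), b=7^0·(≡2) mod 7; (6|7)=-1, (2|7)=+1; (−1)^{-2·0·3}·(-1)^0·(+1)^-2 = +1.
v=13: a=13^2·(≡1), b=13^-2·(≡11) mod 13; (1|13)=+1, (11|13)=-1; (−1)^{2·-2·6}·(+1)^-2·(-1)^2 = +1.
v=29: a=29^1·(≡13), b=29^0·(≡26) mod 29; (13|29)=+1, (26|29)=-1; (−1)^{1·0·14}·(+1)^0·(-1)^1 = -1.
v=17: a=17^1·(≡4), b=17^0·(≡3) mod 17; (4|17)=+1, (3|17)=-1; (−1)^{1·0·8}·(+1)^0·(-1)^1 = -1.
v=11: a=11^2·(≡6), b=11^1·(≡9) mod 11; (6|11)=-1, (9|11)=+1; (−1)^{2·1·5}·(-1)^1·(+1)^2 = -1.
v=19: a=19^1·(≡13), b=19^0·(≡4) mod 19; (13|19)=-1, (4|19)=+1; (−1)^{1·0·9}·(-1)^0·(+1)^1 = +1.
v=5: a=5^1·(≡2), b=5^0·(≡1) mod 5; (2|5)=-1, (1|5)=+1; (−1)^{1·0·2}·(-1)^0·(+1)^1 = +1.
v=3: a=3^4·(≡2), b=3^2·(≡2) mod 3; (2|3)=-1, (2|3)=-1; (−1)^{4·2·1}·(-1)^2·(-1)^4 = +1.
v=∞: 46835 > 0 and 11 > 0  ⇒  (a,b)_∞ = +1.
v=2: v_2(a)=-4, v_2(b)=-8; units ≡ 3, 3 (mod 8); ε·ε+αω+βω = 1·1+-4·1+-8·1 ≡ 1  ⇒  (a,b)_2 = -1.
(46835, 11 / ℚ) ramifies at {2, 11, 17, 29}: a division algebra.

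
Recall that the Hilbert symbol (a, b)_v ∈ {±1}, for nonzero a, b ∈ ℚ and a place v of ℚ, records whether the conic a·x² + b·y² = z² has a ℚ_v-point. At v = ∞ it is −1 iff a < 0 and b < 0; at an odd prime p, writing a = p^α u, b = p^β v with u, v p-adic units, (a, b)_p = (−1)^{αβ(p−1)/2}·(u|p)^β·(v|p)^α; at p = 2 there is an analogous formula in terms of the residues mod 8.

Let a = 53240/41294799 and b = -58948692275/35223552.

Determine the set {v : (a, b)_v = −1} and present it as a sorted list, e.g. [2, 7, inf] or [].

Mod squares: a ≡ 4290, b ≡ -858. Check v ∈ {∞, 2, 3, 5, 7, 11, 13}.
v=∞: 4290 > 0 and -858 < 0  ⇒  (a,b)_∞ = +1.
v=7: a=7^-6·(≡5), b=7^-2·(≡6) mod 7; (5|7)=-1, (6|7)=-1; (−1)^{-6·-2·3}·(-1)^-2·(-1)^-6 = +1.
v=3: a=3^-3·(≡2), b=3^-3·(≡2) mod 3; (2|3)=-1, (2|3)=-1; (−1)^{-3·-3·1}·(-1)^-3·(-1)^-3 = -1.
v=2: v_2(a)=3, v_2(b)=-11; units ≡ 1, 3 (mod 8); ε·ε+αω+βω = 0·1+3·1+-11·0 ≡ 1  ⇒  (a,b)_2 = -1.
v=13: a=13^-1·(≡8), b=13^-1·(≡12) mod 13; (8|13)=-1, (12|13)=+1; (−1)^{-1·-1·6}·(-1)^-1·(+1)^-1 = -1.
v=11: a=11^3·(≡1), b=11^9·(≡8) mod 11; (1|11)=+1, (8|11)=-1; (−1)^{3·9·5}·(+1)^9·(-1)^3 = +1.
v=5: a=5^1·(≡2), b=5^2·(≡2) mod 5; (2|5)=-1, (2|5)=-1; (−1)^{1·2·2}·(-1)^2·(-1)^1 = -1.
|Ram(4290, -858)| = 4, even; anisotropic at {2, 3, 5, 13}.

[2, 3, 5, 13]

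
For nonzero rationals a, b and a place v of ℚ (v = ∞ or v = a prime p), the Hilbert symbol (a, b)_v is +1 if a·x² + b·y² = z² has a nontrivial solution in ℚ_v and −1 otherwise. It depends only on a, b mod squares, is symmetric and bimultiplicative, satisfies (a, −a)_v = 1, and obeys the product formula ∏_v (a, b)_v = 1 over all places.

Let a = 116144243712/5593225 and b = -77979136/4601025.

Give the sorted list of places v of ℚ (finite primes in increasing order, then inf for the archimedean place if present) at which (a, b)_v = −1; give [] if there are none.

Mod squares: a ≡ 17, b ≡ -1054. Check v ∈ {∞, 2, 3, 5, 7, 11, 13, 17, 31, 41, 43}.
v=5: a=5^-2·(≡3), b=5^-2·(≡4) mod 5; (3|5)=-1, (4|5)=+1; (−1)^{-2·-2·2}·(-1)^-2·(+1)^-2 = +1.
v=2: v_2(a)=10, v_2(b)=9; units ≡ 1, 1 (mod 8); ε·ε+αω+βω = 0·0+10·0+9·0 ≡ 0  ⇒  (a,b)_2 = +1.
v=7: a=7^2·(≡3), b=7^0·(≡5) mod 7; (3|7)=-1, (5|7)=-1; (−1)^{2·0·3}·(-1)^0·(-1)^2 = +1.
v=∞: 17 > 0 and -1054 < 0  ⇒  (a,b)_∞ = +1.
v=11: a=11^-2·(≡8), b=11^-2·(≡2) mod 11; (8|11)=-1, (2|11)=-1; (−1)^{-2·-2·5}·(-1)^-2·(-1)^-2 = +1.
v=17: a=17^1·(≡1), b=17^3·(≡12) mod 17; (1|17)=+1, (12|17)=-1; (−1)^{1·3·8}·(+1)^3·(-1)^1 = -1.
v=31: a=31^0·(≡3), b=31^1·(≡14) mod 31; (3|31)=-1, (14|31)=+1; (−1)^{0·1·15}·(-1)^1·(+1)^0 = -1.
v=43: a=43^-2·(≡13), b=43^0·(≡15) mod 43; (13|43)=+1, (15|43)=+1; (−1)^{-2·0·21}·(+1)^0·(+1)^-2 = +1.
v=3: a=3^4·(≡2), b=3^-2·(≡2) mod 3; (2|3)=-1, (2|3)=-1; (−1)^{4·-2·1}·(-1)^-2·(-1)^4 = +1.
v=41: a=41^2·(≡19), b=41^0·(≡7) mod 41; (19|41)=-1, (7|41)=-1; (−1)^{2·0·20}·(-1)^0·(-1)^2 = +1.
v=13: a=13^0·(≡3), b=13^-2·(≡4) mod 13; (3|13)=+1, (4|13)=+1; (−1)^{0·-2·6}·(+1)^-2·(+1)^0 = +1.
(17, -1054 / ℚ) ramifies at {17, 31}: a division algebra.

[17, 31]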